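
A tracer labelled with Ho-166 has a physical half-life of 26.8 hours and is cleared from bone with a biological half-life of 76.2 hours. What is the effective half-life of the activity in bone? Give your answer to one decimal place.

1/t_eff = 1/t_phys + 1/t_biol = 1/26.8 + 1/76.2 = 0.050437 per hour.
t_eff = 26.8 × 76.2 / (26.8 + 76.2) ≈ 19.827 hours.

19.8 hours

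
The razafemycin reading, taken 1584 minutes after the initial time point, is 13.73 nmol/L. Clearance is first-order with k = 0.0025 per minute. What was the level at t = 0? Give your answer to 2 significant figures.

720 nmol/L

t½ = ln 2 / k = 0.69315 / 0.0025 ≈ 277.26 minutes.
Number of half-lives elapsed: n = 1584/277.26 ≈ 5.7131.
A₀ = A × 2^n = 13.73 × 2^5.7131 = 13.73 × 52.457 ≈ 720.24 nmol/L.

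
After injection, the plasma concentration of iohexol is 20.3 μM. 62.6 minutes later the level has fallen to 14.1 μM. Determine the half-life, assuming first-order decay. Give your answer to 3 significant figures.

119 minutes

A/A₀ = 14.1/20.3 ≈ 0.69458.
n = log₂(1.4397) ≈ 0.52578 half-lives elapsed in 62.6 minutes.
t½ = 62.6/0.52578 ≈ 119.06 minutes.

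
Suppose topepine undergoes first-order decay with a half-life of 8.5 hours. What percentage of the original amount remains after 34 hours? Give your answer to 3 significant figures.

6.25%

n = 34/8.5 ≈ 4 half-lives.
Fraction remaining = (1/2)^4 ≈ 0.0625, i.e. 6.25%.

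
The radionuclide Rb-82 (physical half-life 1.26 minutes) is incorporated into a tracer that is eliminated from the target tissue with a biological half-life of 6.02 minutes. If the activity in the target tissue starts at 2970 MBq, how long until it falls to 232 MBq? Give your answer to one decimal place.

1/t_eff = 1/t_phys + 1/t_biol = 1/1.26 + 1/6.02 = 0.95976 per minute.
t_eff = 1.26 × 6.02 / (1.26 + 6.02) ≈ 1.0419 minutes.
n = log₂(2970/232) ≈ 3.6783; t = 3.6783 × 1.0419 ≈ 3.8325 minutes.

3.8 minutes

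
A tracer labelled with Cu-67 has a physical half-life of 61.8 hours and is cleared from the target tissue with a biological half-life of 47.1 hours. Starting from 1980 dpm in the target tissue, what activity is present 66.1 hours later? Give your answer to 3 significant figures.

1/t_eff = 1/t_phys + 1/t_biol = 1/61.8 + 1/47.1 = 0.037413 per hour.
t_eff = 61.8 × 47.1 / (61.8 + 47.1) ≈ 26.729 hours.
Remaining = 1980 × (1/2)^(66.1/26.729) = 1980 × (1/2)^2.473 ≈ 356.64 dpm.

357 dpm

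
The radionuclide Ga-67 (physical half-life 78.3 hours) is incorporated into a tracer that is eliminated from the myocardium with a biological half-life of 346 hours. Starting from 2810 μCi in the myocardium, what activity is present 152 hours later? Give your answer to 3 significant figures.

1/t_eff = 1/t_phys + 1/t_biol = 1/78.3 + 1/346 = 0.015662 per hour.
t_eff = 78.3 × 346 / (78.3 + 346) ≈ 63.851 hours.
Remaining = 2810 × (1/2)^(152/63.851) = 2810 × (1/2)^2.3806 ≈ 539.62 μCi.

540 μCi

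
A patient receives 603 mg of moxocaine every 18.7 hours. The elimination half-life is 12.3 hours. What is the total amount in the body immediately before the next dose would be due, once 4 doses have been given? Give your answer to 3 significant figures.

318 mg

The 4 doses were given 74.8, 56.1, 37.4, 18.7 hours ago.
Total = 603·(1/2)^(74.8/12.3) + 603·(1/2)^(56.1/12.3) + 603·(1/2)^(37.4/12.3) + 603·(1/2)^(18.7/12.3)
      = 8.9056 + 25.546 + 73.281 + 210.21 ≈ 317.94 mg.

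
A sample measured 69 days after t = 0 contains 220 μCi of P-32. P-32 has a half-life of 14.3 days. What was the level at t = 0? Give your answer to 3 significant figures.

6240 μCi

Number of half-lives elapsed: n = 69/14.3 ≈ 4.8252.
A₀ = A × 2^n = 220 × 2^4.8252 = 220 × 28.348 ≈ 6236.6 μCi.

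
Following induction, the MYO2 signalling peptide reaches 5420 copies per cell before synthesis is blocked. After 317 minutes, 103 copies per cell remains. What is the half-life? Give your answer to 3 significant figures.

A/A₀ = 103/5420 ≈ 0.019004.
n = log₂(52.621) ≈ 5.7176 half-lives elapsed in 317 minutes.
t½ = 317/5.7176 ≈ 55.443 minutes.

55.4 minutes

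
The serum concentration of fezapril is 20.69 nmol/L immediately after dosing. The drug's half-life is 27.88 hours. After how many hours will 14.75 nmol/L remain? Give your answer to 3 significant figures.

13.6 hours

Fraction remaining = 14.75/20.69 ≈ 0.7129.
n = log₂(20.69/14.75) = ln(1.4027)/ln 2 ≈ 0.48822 half-lives.
t = n × t½ = 0.48822 × 27.88 ≈ 13.612 hours.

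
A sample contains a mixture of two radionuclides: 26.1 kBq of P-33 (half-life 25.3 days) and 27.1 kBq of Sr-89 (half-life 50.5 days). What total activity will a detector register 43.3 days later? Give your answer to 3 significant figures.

P-33: 26.1 × (1/2)^(43.3/25.3) = 26.1 × (1/2)^1.7115 ≈ 7.9696 kBq.
Sr-89: 27.1 × (1/2)^(43.3/50.5) = 27.1 × (1/2)^0.85743 ≈ 14.957 kBq.
Total = 7.9696 + 14.957 ≈ 22.927 kBq.

22.9 kBq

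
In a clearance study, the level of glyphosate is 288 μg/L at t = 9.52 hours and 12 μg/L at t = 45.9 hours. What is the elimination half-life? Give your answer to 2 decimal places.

7.93 hours

Over Δt = 45.9 − 9.52 = 36.38 hours, the level fell by a factor of 288/12 ≈ 24.
n = log₂(24) ≈ 4.585 half-lives, so t½ = 36.38/4.585 ≈ 7.9346 hours.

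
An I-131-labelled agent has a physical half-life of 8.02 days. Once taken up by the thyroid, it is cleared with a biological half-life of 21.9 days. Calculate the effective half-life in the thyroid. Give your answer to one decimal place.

1/t_eff = 1/t_phys + 1/t_biol = 1/8.02 + 1/21.9 = 0.17035 per day.
t_eff = 8.02 × 21.9 / (8.02 + 21.9) ≈ 5.8703 days.

5.9 days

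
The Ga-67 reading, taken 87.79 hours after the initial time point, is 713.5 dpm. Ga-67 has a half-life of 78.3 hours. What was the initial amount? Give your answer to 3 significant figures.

1550 dpm

Number of half-lives elapsed: n = 87.79/78.3 ≈ 1.1212.
A₀ = A × 2^n = 713.5 × 2^1.1212 = 713.5 × 2.1753 ≈ 1552.1 dpm.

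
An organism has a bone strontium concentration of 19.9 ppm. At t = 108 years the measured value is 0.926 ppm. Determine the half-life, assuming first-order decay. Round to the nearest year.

A/A₀ = 0.926/19.9 ≈ 0.046533.
n = log₂(21.49) ≈ 4.4256 half-lives elapsed in 108 years.
t½ = 108/4.4256 ≈ 24.403 years.

24 years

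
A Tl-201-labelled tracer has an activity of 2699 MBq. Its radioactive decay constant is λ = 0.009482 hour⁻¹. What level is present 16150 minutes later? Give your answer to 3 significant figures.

t½ = ln 2 / λ = 0.69315 / 0.009482 ≈ 73.101 hours.
Convert the elapsed time: 16150 minutes = 269.167 hours.
Number of half-lives: n = 269.167/73.101 ≈ 3.6821.
Remaining = 2699 × (1/2)^3.6821 = 2699 × 0.077907 ≈ 210.27 MBq.

210 MBq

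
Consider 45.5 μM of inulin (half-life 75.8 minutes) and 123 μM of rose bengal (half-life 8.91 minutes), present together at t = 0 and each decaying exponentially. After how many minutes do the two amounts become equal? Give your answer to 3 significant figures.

14.5 minutes

Set 45.5·(1/2)^(t/75.8) = 123·(1/2)^(t/8.91).
Taking log₂: log₂(45.5/123) = t·(1/75.8 − 1/8.91).
log₂(0.36992) = -1.4347; 1/75.8 − 1/8.91 = -0.099041.
t = -1.4347 / -0.099041 ≈ 14.486 minutes.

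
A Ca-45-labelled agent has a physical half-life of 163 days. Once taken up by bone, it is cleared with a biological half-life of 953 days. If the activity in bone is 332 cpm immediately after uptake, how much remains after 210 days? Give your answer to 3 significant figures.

117 cpm

1/t_eff = 1/t_phys + 1/t_biol = 1/163 + 1/953 = 0.0071843 per day.
t_eff = 163 × 953 / (163 + 953) ≈ 139.19 days.
Remaining = 332 × (1/2)^(210/139.19) = 332 × (1/2)^1.5087 ≈ 116.67 cpm.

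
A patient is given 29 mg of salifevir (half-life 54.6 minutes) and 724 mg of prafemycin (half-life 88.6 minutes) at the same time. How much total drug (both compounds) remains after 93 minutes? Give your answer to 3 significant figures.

salifevir: 29 × (1/2)^(93/54.6) = 29 × (1/2)^1.7033 ≈ 8.9054 mg.
prafemycin: 724 × (1/2)^(93/88.6) = 724 × (1/2)^1.0497 ≈ 349.75 mg.
Total = 8.9054 + 349.75 ≈ 358.66 mg.

359 mg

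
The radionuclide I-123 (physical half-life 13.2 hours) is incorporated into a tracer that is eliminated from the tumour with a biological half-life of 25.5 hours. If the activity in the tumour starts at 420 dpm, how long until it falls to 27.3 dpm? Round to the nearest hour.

1/t_eff = 1/t_phys + 1/t_biol = 1/13.2 + 1/25.5 = 0.11497 per hour.
t_eff = 13.2 × 25.5 / (13.2 + 25.5) ≈ 8.6977 hours.
n = log₂(420/27.3) ≈ 3.9434; t = 3.9434 × 8.6977 ≈ 34.299 hours.

34 hours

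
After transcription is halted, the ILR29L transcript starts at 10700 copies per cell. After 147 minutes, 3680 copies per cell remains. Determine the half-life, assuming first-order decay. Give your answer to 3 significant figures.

A/A₀ = 3680/10700 ≈ 0.34393.
n = log₂(2.9076) ≈ 1.5398 half-lives elapsed in 147 minutes.
t½ = 147/1.5398 ≈ 95.465 minutes.

95.5 minutes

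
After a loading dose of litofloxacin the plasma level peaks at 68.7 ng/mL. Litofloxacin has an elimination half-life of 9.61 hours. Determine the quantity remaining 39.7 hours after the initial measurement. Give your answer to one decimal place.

Number of half-lives: n = 39.7/9.61 ≈ 4.1311.
Remaining = 68.7 × (1/2)^4.1311 = 68.7 × 0.05707 ≈ 3.9207 ng/mL.

3.9 ng/mL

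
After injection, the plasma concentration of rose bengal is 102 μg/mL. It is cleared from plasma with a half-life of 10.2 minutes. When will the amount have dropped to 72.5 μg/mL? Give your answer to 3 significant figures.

5.02 minutes

Fraction remaining = 72.5/102 ≈ 0.71078.
n = log₂(102/72.5) = ln(1.4069)/ln 2 ≈ 0.49252 half-lives.
t = n × t½ = 0.49252 × 10.2 ≈ 5.0237 minutes.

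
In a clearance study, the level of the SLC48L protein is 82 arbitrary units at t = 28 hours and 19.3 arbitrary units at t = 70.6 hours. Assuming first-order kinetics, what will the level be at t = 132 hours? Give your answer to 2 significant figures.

2.4 arbitrary units

Over Δt = 70.6 − 28 = 42.6 hours, the level fell by a factor of 82/19.3 ≈ 4.2487.
n = log₂(4.2487) ≈ 2.087 half-lives, so t½ = 42.6/2.087 ≈ 20.412 hours.
From t = 70.6 to t = 132: 19.3 × (1/2)^((132−70.6)/20.412) ≈ 2.3991 arbitrary units.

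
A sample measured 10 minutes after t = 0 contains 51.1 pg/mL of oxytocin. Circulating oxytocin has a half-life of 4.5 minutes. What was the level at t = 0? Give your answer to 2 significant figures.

Number of half-lives elapsed: n = 10/4.5 ≈ 2.2222.
A₀ = A × 2^n = 51.1 × 2^2.2222 = 51.1 × 4.6661 ≈ 238.44 pg/mL.

240 pg/mL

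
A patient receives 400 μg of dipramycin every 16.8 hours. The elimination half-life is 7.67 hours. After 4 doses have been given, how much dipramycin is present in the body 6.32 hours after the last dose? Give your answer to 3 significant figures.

289 μg

The 4 doses were given 56.72, 39.92, 23.12, 6.32 hours ago.
Total = 400·(1/2)^(56.72/7.67) + 400·(1/2)^(39.92/7.67) + 400·(1/2)^(23.12/7.67) + 400·(1/2)^(6.32/7.67)
      = 2.3765 + 10.847 + 49.505 + 225.95 ≈ 288.68 μg.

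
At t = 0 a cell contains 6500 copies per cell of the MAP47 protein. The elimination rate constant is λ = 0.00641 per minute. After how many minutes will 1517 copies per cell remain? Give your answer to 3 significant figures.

t½ = ln 2 / λ = 0.69315 / 0.00641 ≈ 108.14 minutes.
Fraction remaining = 1517/6500 ≈ 0.23338.
n = log₂(6500/1517) = ln(4.2848)/ln 2 ≈ 2.0992 half-lives.
t = n × t½ = 2.0992 × 108.14 ≈ 227 minutes.

227 minutes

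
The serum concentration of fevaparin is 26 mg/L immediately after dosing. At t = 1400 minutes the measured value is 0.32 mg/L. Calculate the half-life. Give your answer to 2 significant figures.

220 minutes

A/A₀ = 0.32/26 ≈ 0.012308.
n = log₂(81.25) ≈ 6.3443 half-lives elapsed in 1400 minutes.
t½ = 1400/6.3443 ≈ 220.67 minutes.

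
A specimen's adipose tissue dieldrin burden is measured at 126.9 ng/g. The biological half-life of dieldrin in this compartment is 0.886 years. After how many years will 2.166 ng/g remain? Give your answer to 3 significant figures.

5.20 years

Fraction remaining = 2.166/126.9 ≈ 0.017069.
n = log₂(126.9/2.166) = ln(58.587)/ln 2 ≈ 5.8725 half-lives.
t = n × t½ = 5.8725 × 0.886 ≈ 5.203 years.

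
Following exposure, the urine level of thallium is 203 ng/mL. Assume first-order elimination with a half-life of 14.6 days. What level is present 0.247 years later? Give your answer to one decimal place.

Convert the elapsed time: 0.247 years = 90.155 days.
Number of half-lives: n = 90.155/14.6 ≈ 6.175.
Remaining = 203 × (1/2)^6.175 = 203 × 0.01384 ≈ 2.8095 ng/mL.

2.8 ng/mL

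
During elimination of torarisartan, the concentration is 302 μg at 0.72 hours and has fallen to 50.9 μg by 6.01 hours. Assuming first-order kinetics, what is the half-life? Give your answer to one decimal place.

Over Δt = 6.01 − 0.72 = 5.29 hours, the level fell by a factor of 302/50.9 ≈ 5.9332.
n = log₂(5.9332) ≈ 2.5688 half-lives, so t½ = 5.29/2.5688 ≈ 2.0593 hours.

2.1 hours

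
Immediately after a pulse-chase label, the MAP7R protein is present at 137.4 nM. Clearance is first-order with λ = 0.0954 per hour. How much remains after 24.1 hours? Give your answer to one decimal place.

13.8 nM

t½ = ln 2 / λ = 0.69315 / 0.0954 ≈ 7.2657 hours.
Number of half-lives: n = 24.1/7.2657 ≈ 3.317.
Remaining = 137.4 × (1/2)^3.317 = 137.4 × 0.10035 ≈ 13.787 nM.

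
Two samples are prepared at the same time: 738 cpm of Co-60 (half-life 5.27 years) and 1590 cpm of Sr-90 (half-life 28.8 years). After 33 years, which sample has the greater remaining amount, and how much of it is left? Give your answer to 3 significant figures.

Sr-90, 719 cpm

Co-60: 738 × (1/2)^6.2619 ≈ 9.6172 cpm.
Sr-90: 1590 × (1/2)^1.1458 ≈ 718.57 cpm.
Sr-90 has more remaining, at ≈ 718.57 cpm.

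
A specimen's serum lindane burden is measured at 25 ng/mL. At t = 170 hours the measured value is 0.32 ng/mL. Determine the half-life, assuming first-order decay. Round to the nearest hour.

A/A₀ = 0.32/25 ≈ 0.0128.
n = log₂(78.125) ≈ 6.2877 half-lives elapsed in 170 hours.
t½ = 170/6.2877 ≈ 27.037 hours.

27 hours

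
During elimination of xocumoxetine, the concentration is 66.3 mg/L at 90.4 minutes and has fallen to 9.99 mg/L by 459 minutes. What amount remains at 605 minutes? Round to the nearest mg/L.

5 mg/L

Over Δt = 459 − 90.4 = 368.6 minutes, the level fell by a factor of 66.3/9.99 ≈ 6.6366.
n = log₂(6.6366) ≈ 2.7305 half-lives, so t½ = 368.6/2.7305 ≈ 135 minutes.
From t = 459 to t = 605: 9.99 × (1/2)^((605−459)/135) ≈ 4.7206 mg/L.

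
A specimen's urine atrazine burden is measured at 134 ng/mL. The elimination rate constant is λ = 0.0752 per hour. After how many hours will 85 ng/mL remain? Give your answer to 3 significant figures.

6.05 hours

t½ = ln 2 / λ = 0.69315 / 0.0752 ≈ 9.2174 hours.
Fraction remaining = 85/134 ≈ 0.63433.
n = log₂(134/85) = ln(1.5765)/ln 2 ≈ 0.6567 half-lives.
t = n × t½ = 0.6567 × 9.2174 ≈ 6.053 hours.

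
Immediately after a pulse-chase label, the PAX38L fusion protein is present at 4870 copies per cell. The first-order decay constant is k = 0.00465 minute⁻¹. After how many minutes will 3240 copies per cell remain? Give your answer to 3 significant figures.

t½ = ln 2 / k = 0.69315 / 0.00465 ≈ 149.06 minutes.
Fraction remaining = 3240/4870 ≈ 0.6653.
n = log₂(4870/3240) = ln(1.5031)/ln 2 ≈ 0.58793 half-lives.
t = n × t½ = 0.58793 × 149.06 ≈ 87.639 minutes.

87.6 minutes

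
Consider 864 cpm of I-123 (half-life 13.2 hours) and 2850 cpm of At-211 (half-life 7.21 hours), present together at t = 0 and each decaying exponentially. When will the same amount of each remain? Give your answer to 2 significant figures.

27 hours

Set 864·(1/2)^(t/13.2) = 2850·(1/2)^(t/7.21).
Taking log₂: log₂(864/2850) = t·(1/13.2 − 1/7.21).
log₂(0.30316) = -1.7219; 1/13.2 − 1/7.21 = -0.062939.
t = -1.7219 / -0.062939 ≈ 27.358 hours.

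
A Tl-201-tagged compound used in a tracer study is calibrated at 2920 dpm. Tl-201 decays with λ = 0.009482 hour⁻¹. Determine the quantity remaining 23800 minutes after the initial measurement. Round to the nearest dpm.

68 dpm

t½ = ln 2 / λ = 0.69315 / 0.009482 ≈ 73.101 hours.
Convert the elapsed time: 23800 minutes = 396.667 hours.
Number of half-lives: n = 396.667/73.101 ≈ 5.4263.
Remaining = 2920 × (1/2)^5.4263 = 2920 × 0.023256 ≈ 67.907 dpm.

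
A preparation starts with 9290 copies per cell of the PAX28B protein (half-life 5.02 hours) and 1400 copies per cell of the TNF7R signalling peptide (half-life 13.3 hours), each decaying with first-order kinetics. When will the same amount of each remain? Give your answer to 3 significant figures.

Set 9290·(1/2)^(t/5.02) = 1400·(1/2)^(t/13.3).
Taking log₂: log₂(9290/1400) = t·(1/5.02 − 1/13.3).
log₂(6.6357) = 2.7303; 1/5.02 − 1/13.3 = 0.12402.
t = 2.7303 / 0.12402 ≈ 22.015 hours.

22.0 hours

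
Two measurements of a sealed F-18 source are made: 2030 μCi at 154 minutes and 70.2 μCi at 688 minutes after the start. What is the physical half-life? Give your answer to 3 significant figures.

110 minutes

Over Δt = 688 − 154 = 534 minutes, the level fell by a factor of 2030/70.2 ≈ 28.917.
n = log₂(28.917) ≈ 4.8539 half-lives, so t½ = 534/4.8539 ≈ 110.02 minutes.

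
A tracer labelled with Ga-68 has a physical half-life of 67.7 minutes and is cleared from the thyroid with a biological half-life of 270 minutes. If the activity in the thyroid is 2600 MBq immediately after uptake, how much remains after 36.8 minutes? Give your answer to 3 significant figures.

1/t_eff = 1/t_phys + 1/t_biol = 1/67.7 + 1/270 = 0.018475 per minute.
t_eff = 67.7 × 270 / (67.7 + 270) ≈ 54.128 minutes.
Remaining = 2600 × (1/2)^(36.8/54.128) = 2600 × (1/2)^0.67987 ≈ 1623 MBq.

1620 MBq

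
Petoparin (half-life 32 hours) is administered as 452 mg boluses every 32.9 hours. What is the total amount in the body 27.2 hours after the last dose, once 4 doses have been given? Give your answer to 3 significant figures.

464 mg

The 4 doses were given 125.9, 93, 60.1, 27.2 hours ago.
Total = 452·(1/2)^(125.9/32) + 452·(1/2)^(93/32) + 452·(1/2)^(60.1/32) + 452·(1/2)^(27.2/32)
      = 29.565 + 60.293 + 122.96 + 250.76 ≈ 463.58 mg.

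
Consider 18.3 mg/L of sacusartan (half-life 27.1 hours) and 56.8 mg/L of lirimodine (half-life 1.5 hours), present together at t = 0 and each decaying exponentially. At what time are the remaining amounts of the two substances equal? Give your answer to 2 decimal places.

2.59 hours

Set 18.3·(1/2)^(t/27.1) = 56.8·(1/2)^(t/1.5).
Taking log₂: log₂(18.3/56.8) = t·(1/27.1 − 1/1.5).
log₂(0.32218) = -1.634; 1/27.1 − 1/1.5 = -0.62977.
t = -1.634 / -0.62977 ≈ 2.5947 hours.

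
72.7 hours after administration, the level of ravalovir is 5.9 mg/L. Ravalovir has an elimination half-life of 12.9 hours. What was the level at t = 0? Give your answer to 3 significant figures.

Number of half-lives elapsed: n = 72.7/12.9 ≈ 5.6357.
A₀ = A × 2^n = 5.9 × 2^5.6357 = 5.9 × 49.717 ≈ 293.33 mg/L.

293 mg/L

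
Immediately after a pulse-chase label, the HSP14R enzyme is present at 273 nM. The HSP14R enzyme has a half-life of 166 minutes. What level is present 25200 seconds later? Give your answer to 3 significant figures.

Convert the elapsed time: 25200 seconds = 420 minutes.
Number of half-lives: n = 420/166 ≈ 2.5301.
Remaining = 273 × (1/2)^2.5301 = 273 × 0.17312 ≈ 47.263 nM.

47.3 nM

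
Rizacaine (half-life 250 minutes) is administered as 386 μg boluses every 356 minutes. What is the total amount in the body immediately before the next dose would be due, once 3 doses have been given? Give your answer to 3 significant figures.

217 μg

The 3 doses were given 1068, 712, 356 minutes ago.
Total = 386·(1/2)^(1068/250) + 386·(1/2)^(712/250) + 386·(1/2)^(356/250)
      = 19.98 + 53.611 + 143.85 ≈ 217.44 μg.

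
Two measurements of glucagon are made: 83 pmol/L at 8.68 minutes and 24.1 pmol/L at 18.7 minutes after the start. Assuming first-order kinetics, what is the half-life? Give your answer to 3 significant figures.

Over Δt = 18.7 − 8.68 = 10.02 minutes, the level fell by a factor of 83/24.1 ≈ 3.444.
n = log₂(3.444) ≈ 1.7841 half-lives, so t½ = 10.02/1.7841 ≈ 5.6163 minutes.

5.62 minutes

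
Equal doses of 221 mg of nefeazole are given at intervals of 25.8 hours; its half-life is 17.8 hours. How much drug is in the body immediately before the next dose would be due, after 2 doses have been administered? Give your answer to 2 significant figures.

110 mg

The 2 doses were given 51.6, 25.8 hours ago.
Total = 221·(1/2)^(51.6/17.8) + 221·(1/2)^(25.8/17.8)
      = 29.631 + 80.922 ≈ 110.55 mg.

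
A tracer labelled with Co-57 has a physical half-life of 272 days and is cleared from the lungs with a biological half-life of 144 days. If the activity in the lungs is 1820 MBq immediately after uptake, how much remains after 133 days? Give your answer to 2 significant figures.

680 MBq

1/t_eff = 1/t_phys + 1/t_biol = 1/272 + 1/144 = 0.010621 per day.
t_eff = 272 × 144 / (272 + 144) ≈ 94.154 days.
Remaining = 1820 × (1/2)^(133/94.154) = 1820 × (1/2)^1.4126 ≈ 683.66 MBq.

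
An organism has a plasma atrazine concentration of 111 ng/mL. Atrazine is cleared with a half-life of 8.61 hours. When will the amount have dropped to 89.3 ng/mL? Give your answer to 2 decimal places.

Fraction remaining = 89.3/111 ≈ 0.8045.
n = log₂(111/89.3) = ln(1.243)/ln 2 ≈ 0.31383 half-lives.
t = n × t½ = 0.31383 × 8.61 ≈ 2.7021 hours.

2.70 hours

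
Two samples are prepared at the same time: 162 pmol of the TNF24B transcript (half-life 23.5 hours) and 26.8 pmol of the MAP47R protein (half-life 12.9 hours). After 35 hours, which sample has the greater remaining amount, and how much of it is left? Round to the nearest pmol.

TNF24B transcript, 58 pmol

TNF24B transcript: 162 × (1/2)^1.4894 ≈ 57.7 pmol.
MAP47R protein: 26.8 × (1/2)^2.7132 ≈ 4.0868 pmol.
TNF24B transcript has more remaining, at ≈ 57.7 pmol.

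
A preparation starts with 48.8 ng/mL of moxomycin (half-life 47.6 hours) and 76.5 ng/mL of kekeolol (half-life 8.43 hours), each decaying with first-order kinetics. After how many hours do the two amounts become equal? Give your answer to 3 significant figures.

6.64 hours

Set 48.8·(1/2)^(t/47.6) = 76.5·(1/2)^(t/8.43).
Taking log₂: log₂(48.8/76.5) = t·(1/47.6 − 1/8.43).
log₂(0.63791) = -0.64858; 1/47.6 − 1/8.43 = -0.097616.
t = -0.64858 / -0.097616 ≈ 6.6442 hours.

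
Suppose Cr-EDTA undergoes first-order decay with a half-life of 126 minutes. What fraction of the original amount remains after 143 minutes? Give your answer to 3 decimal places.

n = 143/126 ≈ 1.1349 half-lives.
Fraction remaining = (1/2)^1.1349 ≈ 0.45536.

0.455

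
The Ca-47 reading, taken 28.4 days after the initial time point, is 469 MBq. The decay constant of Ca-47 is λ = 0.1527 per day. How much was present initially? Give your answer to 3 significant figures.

35900 MBq

t½ = ln 2 / λ = 0.69315 / 0.1527 ≈ 4.5393 days.
Number of half-lives elapsed: n = 28.4/4.5393 ≈ 6.2565.
A₀ = A × 2^n = 469 × 2^6.2565 = 469 × 76.453 ≈ 35857 MBq.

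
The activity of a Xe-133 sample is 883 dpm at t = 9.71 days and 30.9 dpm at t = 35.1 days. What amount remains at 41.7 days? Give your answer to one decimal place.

Over Δt = 35.1 − 9.71 = 25.39 days, the level fell by a factor of 883/30.9 ≈ 28.576.
n = log₂(28.576) ≈ 4.8367 half-lives, so t½ = 25.39/4.8367 ≈ 5.2494 days.
From t = 35.1 to t = 41.7: 30.9 × (1/2)^((41.7−35.1)/5.2494) ≈ 12.926 dpm.

12.9 dpm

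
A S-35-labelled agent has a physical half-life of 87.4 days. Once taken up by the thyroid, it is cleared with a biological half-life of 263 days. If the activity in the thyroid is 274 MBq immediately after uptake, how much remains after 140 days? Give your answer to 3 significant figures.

62.4 MBq

1/t_eff = 1/t_phys + 1/t_biol = 1/87.4 + 1/263 = 0.015244 per day.
t_eff = 87.4 × 263 / (87.4 + 263) ≈ 65.6 days.
Remaining = 274 × (1/2)^(140/65.6) = 274 × (1/2)^2.1342 ≈ 62.418 MBq.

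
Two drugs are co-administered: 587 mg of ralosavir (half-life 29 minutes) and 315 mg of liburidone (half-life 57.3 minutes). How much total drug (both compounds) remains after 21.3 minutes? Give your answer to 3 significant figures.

ralosavir: 587 × (1/2)^(21.3/29) = 587 × (1/2)^0.73448 ≈ 352.81 mg.
liburidone: 315 × (1/2)^(21.3/57.3) = 315 × (1/2)^0.37173 ≈ 243.45 mg.
Total = 352.81 + 243.45 ≈ 596.26 mg.

596 mg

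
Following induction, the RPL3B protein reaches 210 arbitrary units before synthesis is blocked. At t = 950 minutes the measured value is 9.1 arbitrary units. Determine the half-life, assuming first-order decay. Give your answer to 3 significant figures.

210 minutes

A/A₀ = 9.1/210 ≈ 0.043333.
n = log₂(23.077) ≈ 4.5284 half-lives elapsed in 950 minutes.
t½ = 950/4.5284 ≈ 209.79 minutes.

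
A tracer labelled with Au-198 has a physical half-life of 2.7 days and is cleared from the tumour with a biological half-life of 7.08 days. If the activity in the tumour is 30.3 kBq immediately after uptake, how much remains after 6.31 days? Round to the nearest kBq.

3 kBq

1/t_eff = 1/t_phys + 1/t_biol = 1/2.7 + 1/7.08 = 0.51161 per day.
t_eff = 2.7 × 7.08 / (2.7 + 7.08) ≈ 1.9546 days.
Remaining = 30.3 × (1/2)^(6.31/1.9546) = 30.3 × (1/2)^3.2283 ≈ 3.2332 kBq.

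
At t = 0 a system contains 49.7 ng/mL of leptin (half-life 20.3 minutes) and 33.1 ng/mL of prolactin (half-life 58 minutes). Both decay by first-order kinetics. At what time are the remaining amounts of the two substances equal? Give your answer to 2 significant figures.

Set 49.7·(1/2)^(t/20.3) = 33.1·(1/2)^(t/58).
Taking log₂: log₂(49.7/33.1) = t·(1/20.3 − 1/58).
log₂(1.5015) = 0.58641; 1/20.3 − 1/58 = 0.03202.
t = 0.58641 / 0.03202 ≈ 18.314 minutes.

18 minutes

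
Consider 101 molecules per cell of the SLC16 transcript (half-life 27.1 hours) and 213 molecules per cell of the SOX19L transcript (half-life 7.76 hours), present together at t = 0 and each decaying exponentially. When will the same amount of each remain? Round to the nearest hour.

12 hours

Set 101·(1/2)^(t/27.1) = 213·(1/2)^(t/7.76).
Taking log₂: log₂(101/213) = t·(1/27.1 − 1/7.76).
log₂(0.47418) = -1.0765; 1/27.1 − 1/7.76 = -0.091966.
t = -1.0765 / -0.091966 ≈ 11.705 hours.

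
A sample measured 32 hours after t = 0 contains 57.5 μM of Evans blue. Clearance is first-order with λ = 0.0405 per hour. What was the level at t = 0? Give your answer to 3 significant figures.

t½ = ln 2 / λ = 0.69315 / 0.0405 ≈ 17.115 hours.
Number of half-lives elapsed: n = 32/17.115 ≈ 1.8697.
A₀ = A × 2^n = 57.5 × 2^1.8697 = 57.5 × 3.6546 ≈ 210.14 μM.

210 μM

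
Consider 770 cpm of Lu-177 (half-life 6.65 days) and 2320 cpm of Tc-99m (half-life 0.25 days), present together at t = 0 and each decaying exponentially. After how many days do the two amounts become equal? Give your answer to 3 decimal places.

Set 770·(1/2)^(t/6.65) = 2320·(1/2)^(t/0.25).
Taking log₂: log₂(770/2320) = t·(1/6.65 − 1/0.25).
log₂(0.3319) = -1.5912; 1/6.65 − 1/0.25 = -3.8496.
t = -1.5912 / -3.8496 ≈ 0.41334 days.

0.413 days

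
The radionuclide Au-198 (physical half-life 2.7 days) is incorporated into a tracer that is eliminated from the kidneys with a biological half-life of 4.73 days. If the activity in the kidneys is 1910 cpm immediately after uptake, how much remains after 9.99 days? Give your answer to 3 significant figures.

34.0 cpm

1/t_eff = 1/t_phys + 1/t_biol = 1/2.7 + 1/4.73 = 0.58179 per day.
t_eff = 2.7 × 4.73 / (2.7 + 4.73) ≈ 1.7188 days.
Remaining = 1910 × (1/2)^(9.99/1.7188) = 1910 × (1/2)^5.8121 ≈ 33.996 cpm.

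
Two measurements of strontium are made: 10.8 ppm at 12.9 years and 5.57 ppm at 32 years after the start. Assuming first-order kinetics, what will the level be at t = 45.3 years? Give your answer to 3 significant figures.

3.51 ppm

Over Δt = 32 − 12.9 = 19.1 years, the level fell by a factor of 10.8/5.57 ≈ 1.939.
n = log₂(1.939) ≈ 0.95528 half-lives, so t½ = 19.1/0.95528 ≈ 19.994 years.
From t = 32 to t = 45.3: 5.57 × (1/2)^((45.3−32)/19.994) ≈ 3.5125 ppm.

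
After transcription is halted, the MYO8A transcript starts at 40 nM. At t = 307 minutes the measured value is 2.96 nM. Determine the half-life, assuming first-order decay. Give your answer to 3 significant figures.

A/A₀ = 2.96/40 ≈ 0.074.
n = log₂(13.514) ≈ 3.7563 half-lives elapsed in 307 minutes.
t½ = 307/3.7563 ≈ 81.729 minutes.

81.7 minutes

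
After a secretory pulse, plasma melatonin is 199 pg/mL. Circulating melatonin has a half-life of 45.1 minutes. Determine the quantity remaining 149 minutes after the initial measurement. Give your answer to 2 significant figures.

20 pg/mL

Number of half-lives: n = 149/45.1 ≈ 3.3038.
Remaining = 199 × (1/2)^3.3038 = 199 × 0.10127 ≈ 20.152 pg/mL.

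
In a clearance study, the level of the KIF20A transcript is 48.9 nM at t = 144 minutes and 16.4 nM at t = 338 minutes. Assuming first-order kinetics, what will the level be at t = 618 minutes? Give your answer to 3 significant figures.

Over Δt = 338 − 144 = 194 minutes, the level fell by a factor of 48.9/16.4 ≈ 2.9817.
n = log₂(2.9817) ≈ 1.5761 half-lives, so t½ = 194/1.5761 ≈ 123.09 minutes.
From t = 338 to t = 618: 16.4 × (1/2)^((618−338)/123.09) ≈ 3.3888 nM.

3.39 nM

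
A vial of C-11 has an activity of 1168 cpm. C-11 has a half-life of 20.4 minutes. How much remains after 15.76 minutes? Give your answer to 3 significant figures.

Number of half-lives: n = 15.76/20.4 ≈ 0.77255.
Remaining = 1168 × (1/2)^0.77255 = 1168 × 0.58538 ≈ 683.73 cpm.

684 cpm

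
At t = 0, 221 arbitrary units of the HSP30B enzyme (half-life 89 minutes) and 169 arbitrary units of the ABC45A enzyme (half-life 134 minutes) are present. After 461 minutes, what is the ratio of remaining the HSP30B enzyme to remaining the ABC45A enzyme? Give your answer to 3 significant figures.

HSP30B enzyme: 221 × (1/2)^(461/89) = 221 × (1/2)^5.1798 ≈ 6.0971 arbitrary units.
ABC45A enzyme: 169 × (1/2)^(461/134) = 169 × (1/2)^3.4403 ≈ 15.569 arbitrary units.
Ratio ≈ 6.0971 / 15.569 ≈ 0.39163.

0.392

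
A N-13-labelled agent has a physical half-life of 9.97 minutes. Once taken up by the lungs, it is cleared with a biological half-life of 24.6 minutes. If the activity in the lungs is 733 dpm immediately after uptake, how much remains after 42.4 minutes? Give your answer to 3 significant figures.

11.6 dpm

1/t_eff = 1/t_phys + 1/t_biol = 1/9.97 + 1/24.6 = 0.14095 per minute.
t_eff = 9.97 × 24.6 / (9.97 + 24.6) ≈ 7.0946 minutes.
Remaining = 733 × (1/2)^(42.4/7.0946) = 733 × (1/2)^5.9763 ≈ 11.643 dpm.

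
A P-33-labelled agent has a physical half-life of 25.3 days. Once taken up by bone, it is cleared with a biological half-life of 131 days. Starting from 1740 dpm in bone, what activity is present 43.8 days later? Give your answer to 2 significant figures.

1/t_eff = 1/t_phys + 1/t_biol = 1/25.3 + 1/131 = 0.047159 per day.
t_eff = 25.3 × 131 / (25.3 + 131) ≈ 21.205 days.
Remaining = 1740 × (1/2)^(43.8/21.205) = 1740 × (1/2)^2.0656 ≈ 415.67 dpm.

420 dpm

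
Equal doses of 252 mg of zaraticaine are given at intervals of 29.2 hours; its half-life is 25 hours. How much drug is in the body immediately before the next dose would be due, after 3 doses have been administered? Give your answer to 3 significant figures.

The 3 doses were given 87.6, 58.4, 29.2 hours ago.
Total = 252·(1/2)^(87.6/25) + 252·(1/2)^(58.4/25) + 252·(1/2)^(29.2/25)
      = 22.212 + 49.911 + 112.15 ≈ 184.27 mg.

184 mg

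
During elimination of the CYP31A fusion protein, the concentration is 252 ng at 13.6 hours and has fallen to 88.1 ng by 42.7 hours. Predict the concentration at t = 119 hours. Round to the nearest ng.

6 ng

Over Δt = 42.7 − 13.6 = 29.1 hours, the level fell by a factor of 252/88.1 ≈ 2.8604.
n = log₂(2.8604) ≈ 1.5162 half-lives, so t½ = 29.1/1.5162 ≈ 19.193 hours.
From t = 42.7 to t = 119: 88.1 × (1/2)^((119−42.7)/19.193) ≈ 5.6006 ng.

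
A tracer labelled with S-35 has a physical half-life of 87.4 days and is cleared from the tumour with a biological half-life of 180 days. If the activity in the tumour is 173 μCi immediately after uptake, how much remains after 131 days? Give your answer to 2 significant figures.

1/t_eff = 1/t_phys + 1/t_biol = 1/87.4 + 1/180 = 0.016997 per day.
t_eff = 87.4 × 180 / (87.4 + 180) ≈ 58.833 days.
Remaining = 173 × (1/2)^(131/58.833) = 173 × (1/2)^2.2266 ≈ 36.963 μCi.

37 μCi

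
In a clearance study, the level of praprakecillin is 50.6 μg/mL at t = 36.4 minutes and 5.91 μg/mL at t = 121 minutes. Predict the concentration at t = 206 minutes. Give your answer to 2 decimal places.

Over Δt = 121 − 36.4 = 84.6 minutes, the level fell by a factor of 50.6/5.91 ≈ 8.5618.
n = log₂(8.5618) ≈ 3.0979 half-lives, so t½ = 84.6/3.0979 ≈ 27.309 minutes.
From t = 121 to t = 206: 5.91 × (1/2)^((206−121)/27.309) ≈ 0.68331 μg/mL.

0.68 μg/mL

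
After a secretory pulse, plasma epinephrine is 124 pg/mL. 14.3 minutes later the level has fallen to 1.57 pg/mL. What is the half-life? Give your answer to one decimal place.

A/A₀ = 1.57/124 ≈ 0.012661.
n = log₂(78.981) ≈ 6.3034 half-lives elapsed in 14.3 minutes.
t½ = 14.3/6.3034 ≈ 2.2686 minutes.

2.3 minutes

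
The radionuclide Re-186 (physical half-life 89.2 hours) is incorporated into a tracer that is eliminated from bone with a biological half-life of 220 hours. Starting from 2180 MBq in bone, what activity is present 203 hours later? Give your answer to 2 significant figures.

240 MBq

1/t_eff = 1/t_phys + 1/t_biol = 1/89.2 + 1/220 = 0.015756 per hour.
t_eff = 89.2 × 220 / (89.2 + 220) ≈ 63.467 hours.
Remaining = 2180 × (1/2)^(203/63.467) = 2180 × (1/2)^3.1985 ≈ 237.47 MBq.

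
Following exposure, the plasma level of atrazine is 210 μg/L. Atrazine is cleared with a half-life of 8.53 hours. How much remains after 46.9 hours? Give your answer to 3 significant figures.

4.65 μg/L

Number of half-lives: n = 46.9/8.53 ≈ 5.4982.
Remaining = 210 × (1/2)^5.4982 = 210 × 0.022124 ≈ 4.646 μg/L.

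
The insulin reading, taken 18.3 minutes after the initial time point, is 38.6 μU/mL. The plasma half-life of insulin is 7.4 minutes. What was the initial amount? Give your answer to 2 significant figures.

210 μU/mL

Number of half-lives elapsed: n = 18.3/7.4 ≈ 2.473.
A₀ = A × 2^n = 38.6 × 2^2.473 = 38.6 × 5.5519 ≈ 214.3 μU/mL.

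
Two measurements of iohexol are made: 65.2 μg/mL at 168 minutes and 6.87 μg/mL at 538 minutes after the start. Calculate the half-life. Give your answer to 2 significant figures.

110 minutes

Over Δt = 538 − 168 = 370 minutes, the level fell by a factor of 65.2/6.87 ≈ 9.4905.
n = log₂(9.4905) ≈ 3.2465 half-lives, so t½ = 370/3.2465 ≈ 113.97 minutes.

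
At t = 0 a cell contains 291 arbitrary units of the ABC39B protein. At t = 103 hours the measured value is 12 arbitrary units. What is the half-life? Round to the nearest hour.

A/A₀ = 12/291 ≈ 0.041237.
n = log₂(24.25) ≈ 4.5999 half-lives elapsed in 103 hours.
t½ = 103/4.5999 ≈ 22.392 hours.

22 hours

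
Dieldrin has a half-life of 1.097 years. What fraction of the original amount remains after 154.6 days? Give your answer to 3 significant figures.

0.765

154.6 days = 0.423562 years.
n = 0.423562/1.097 ≈ 0.38611 half-lives.
Fraction remaining = (1/2)^0.38611 ≈ 0.76519.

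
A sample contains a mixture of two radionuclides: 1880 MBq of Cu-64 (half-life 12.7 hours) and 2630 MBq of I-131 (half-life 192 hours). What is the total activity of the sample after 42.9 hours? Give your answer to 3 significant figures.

2430 MBq

Cu-64: 1880 × (1/2)^(42.9/12.7) = 1880 × (1/2)^3.378 ≈ 180.84 MBq.
I-131: 2630 × (1/2)^(42.9/192) = 2630 × (1/2)^0.22344 ≈ 2252.7 MBq.
Total = 180.84 + 2252.7 ≈ 2433.5 MBq.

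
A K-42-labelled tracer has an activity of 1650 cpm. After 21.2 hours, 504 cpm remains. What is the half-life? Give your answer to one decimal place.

12.4 hours

A/A₀ = 504/1650 ≈ 0.30545.
n = log₂(3.2738) ≈ 1.711 half-lives elapsed in 21.2 hours.
t½ = 21.2/1.711 ≈ 12.391 hours.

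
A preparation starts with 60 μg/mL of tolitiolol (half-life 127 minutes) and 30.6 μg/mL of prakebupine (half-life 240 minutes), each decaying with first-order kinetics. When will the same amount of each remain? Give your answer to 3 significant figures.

262 minutes

Set 60·(1/2)^(t/127) = 30.6·(1/2)^(t/240).
Taking log₂: log₂(60/30.6) = t·(1/127 − 1/240).
log₂(1.9608) = 0.97143; 1/127 − 1/240 = 0.0037073.
t = 0.97143 / 0.0037073 ≈ 262.03 minutes.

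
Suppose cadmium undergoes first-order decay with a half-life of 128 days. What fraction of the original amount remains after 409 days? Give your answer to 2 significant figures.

n = 409/128 ≈ 3.1953 half-lives.
Fraction remaining = (1/2)^3.1953 ≈ 0.10917.

0.11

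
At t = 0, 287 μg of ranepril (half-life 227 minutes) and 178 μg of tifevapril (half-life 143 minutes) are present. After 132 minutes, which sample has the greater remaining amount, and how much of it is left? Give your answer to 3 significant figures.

ranepril: 287 × (1/2)^0.5815 ≈ 191.79 μg.
tifevapril: 178 × (1/2)^0.92308 ≈ 93.874 μg.
Ranepril has more remaining, at ≈ 191.79 μg.

ranepril, 192 μg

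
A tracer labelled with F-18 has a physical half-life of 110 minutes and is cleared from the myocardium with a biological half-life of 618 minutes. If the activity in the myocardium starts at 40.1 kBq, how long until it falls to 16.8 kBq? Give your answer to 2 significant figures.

1/t_eff = 1/t_phys + 1/t_biol = 1/110 + 1/618 = 0.010709 per minute.
t_eff = 110 × 618 / (110 + 618) ≈ 93.379 minutes.
n = log₂(40.1/16.8) ≈ 1.2551; t = 1.2551 × 93.379 ≈ 117.2 minutes.

120 minutes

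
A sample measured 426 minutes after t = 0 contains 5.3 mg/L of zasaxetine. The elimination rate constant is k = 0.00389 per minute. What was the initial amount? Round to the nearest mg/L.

t½ = ln 2 / k = 0.69315 / 0.00389 ≈ 178.19 minutes.
Number of half-lives elapsed: n = 426/178.19 ≈ 2.3907.
A₀ = A × 2^n = 5.3 × 2^2.3907 = 5.3 × 5.2443 ≈ 27.795 mg/L.

28 mg/L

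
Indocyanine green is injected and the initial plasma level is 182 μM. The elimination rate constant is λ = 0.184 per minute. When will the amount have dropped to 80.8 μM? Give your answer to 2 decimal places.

t½ = ln 2 / λ = 0.69315 / 0.184 ≈ 3.7671 minutes.
Fraction remaining = 80.8/182 ≈ 0.44396.
n = log₂(182/80.8) = ln(2.2525)/ln 2 ≈ 1.1715 half-lives.
t = n × t½ = 1.1715 × 3.7671 ≈ 4.4132 minutes.

4.41 minutes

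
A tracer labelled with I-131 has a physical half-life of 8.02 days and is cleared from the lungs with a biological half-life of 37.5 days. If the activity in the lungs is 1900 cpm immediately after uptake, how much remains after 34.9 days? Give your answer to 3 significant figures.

48.8 cpm

1/t_eff = 1/t_phys + 1/t_biol = 1/8.02 + 1/37.5 = 0.15135 per day.
t_eff = 8.02 × 37.5 / (8.02 + 37.5) ≈ 6.607 days.
Remaining = 1900 × (1/2)^(34.9/6.607) = 1900 × (1/2)^5.2823 ≈ 48.823 cpm.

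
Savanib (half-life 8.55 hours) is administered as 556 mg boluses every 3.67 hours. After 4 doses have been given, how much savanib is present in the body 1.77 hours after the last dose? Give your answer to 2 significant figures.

1300 mg

The 4 doses were given 12.78, 9.11, 5.44, 1.77 hours ago.
Total = 556·(1/2)^(12.78/8.55) + 556·(1/2)^(9.11/8.55) + 556·(1/2)^(5.44/8.55) + 556·(1/2)^(1.77/8.55)
      = 197.29 + 265.66 + 357.72 + 481.68 ≈ 1302.4 mg.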